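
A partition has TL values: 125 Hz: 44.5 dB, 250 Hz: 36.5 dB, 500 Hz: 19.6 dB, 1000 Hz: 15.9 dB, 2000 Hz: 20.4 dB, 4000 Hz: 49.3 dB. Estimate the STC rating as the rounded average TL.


Given TL values at each frequency:
  125 Hz: 44.5 dB
  250 Hz: 36.5 dB
  500 Hz: 19.6 dB
  1000 Hz: 15.9 dB
  2000 Hz: 20.4 dB
  4000 Hz: 49.3 dB
Formula: STC ~ round(average of TL values)
Sum = 44.5 + 36.5 + 19.6 + 15.9 + 20.4 + 49.3 = 186.2
Average = 186.2 / 6 = 31.03
Rounded: 31

31


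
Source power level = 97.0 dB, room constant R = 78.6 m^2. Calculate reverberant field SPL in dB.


Given values:
  Lw = 97.0 dB, R = 78.6 m^2
Formula: SPL = Lw + 10 * log10(4 / R)
Compute 4 / R = 4 / 78.6 = 0.050891
Compute 10 * log10(0.050891) = -12.9336
SPL = 97.0 + (-12.9336) = 84.07

84.07 dB


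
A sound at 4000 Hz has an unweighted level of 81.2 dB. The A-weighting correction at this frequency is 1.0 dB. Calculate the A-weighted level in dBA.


Given values:
  SPL = 81.2 dB
  A-weighting at 4000 Hz = 1.0 dB
Formula: L_A = SPL + A_weight
L_A = 81.2 + (1.0)
L_A = 82.2

82.2 dBA


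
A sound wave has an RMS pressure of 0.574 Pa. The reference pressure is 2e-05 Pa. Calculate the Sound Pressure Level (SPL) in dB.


Given values:
  p = 0.574 Pa
  p_ref = 2e-05 Pa
Formula: SPL = 20 * log10(p / p_ref)
Compute ratio: p / p_ref = 0.574 / 2e-05 = 28700
Compute log10: log10(28700) = 4.457882
Multiply: SPL = 20 * 4.457882 = 89.16

89.16 dB


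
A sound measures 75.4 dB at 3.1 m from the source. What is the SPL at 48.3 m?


Given values:
  SPL1 = 75.4 dB, r1 = 3.1 m, r2 = 48.3 m
Formula: SPL2 = SPL1 - 20 * log10(r2 / r1)
Compute ratio: r2 / r1 = 48.3 / 3.1 = 15.5806
Compute log10: log10(15.5806) = 1.192584
Compute drop: 20 * 1.192584 = 23.8517
SPL2 = 75.4 - 23.8517 = 51.55

51.55 dB


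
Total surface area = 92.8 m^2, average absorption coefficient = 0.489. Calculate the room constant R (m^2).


Given values:
  S = 92.8 m^2, alpha = 0.489
Formula: R = S * alpha / (1 - alpha)
Numerator: 92.8 * 0.489 = 45.3792
Denominator: 1 - 0.489 = 0.511
R = 45.3792 / 0.511 = 88.8

88.8 m^2


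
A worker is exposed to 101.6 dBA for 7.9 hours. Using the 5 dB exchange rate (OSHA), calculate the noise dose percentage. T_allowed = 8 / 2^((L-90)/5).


Given values:
  L = 101.6 dBA, T = 7.9 hours
Formula: T_allowed = 8 / 2^((L - 90) / 5)
Compute exponent: (101.6 - 90) / 5 = 2.32
Compute 2^(2.32) = 4.993322
T_allowed = 8 / 4.993322 = 1.60214 hours
Dose = (T / T_allowed) * 100
Dose = (7.9 / 1.60214) * 100 = 493.09

493.09 %


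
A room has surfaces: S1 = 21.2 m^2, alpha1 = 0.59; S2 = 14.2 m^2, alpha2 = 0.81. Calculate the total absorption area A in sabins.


Given surfaces:
  Surface 1: 21.2 * 0.59 = 12.508
  Surface 2: 14.2 * 0.81 = 11.502
Formula: A = sum(Si * alpha_i)
A = 12.508 + 11.502
A = 24.01

24.01 sabins


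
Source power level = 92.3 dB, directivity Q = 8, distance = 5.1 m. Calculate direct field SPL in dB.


Given values:
  Lw = 92.3 dB, Q = 8, r = 5.1 m
Formula: SPL = Lw + 10 * log10(Q / (4 * pi * r^2))
Compute 4 * pi * r^2 = 4 * pi * 5.1^2 = 326.8513
Compute Q / denom = 8 / 326.8513 = 0.02447596
Compute 10 * log10(0.02447596) = -16.1126
SPL = 92.3 + (-16.1126) = 76.19

76.19 dB


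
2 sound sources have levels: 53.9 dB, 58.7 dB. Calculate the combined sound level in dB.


Formula: L_total = 10 * log10( sum(10^(Li/10)) )
  Source 1: 10^(53.9/10) = 245470.8916
  Source 2: 10^(58.7/10) = 741310.2413
Sum of linear values = 986781.1329
L_total = 10 * log10(986781.1329) = 59.94

59.94 dB


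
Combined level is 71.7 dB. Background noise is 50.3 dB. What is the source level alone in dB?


Given values:
  L_total = 71.7 dB, L_bg = 50.3 dB
Formula: L_source = 10 * log10(10^(L_total/10) - 10^(L_bg/10))
Convert to linear:
  10^(71.7/10) = 14791083.8817
  10^(50.3/10) = 107151.9305
Difference: 14791083.8817 - 107151.9305 = 14683931.9512
L_source = 10 * log10(14683931.9512) = 71.67

71.67 dB


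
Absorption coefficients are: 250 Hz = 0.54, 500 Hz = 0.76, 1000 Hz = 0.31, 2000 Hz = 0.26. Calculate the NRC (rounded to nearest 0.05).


Given values:
  a_250 = 0.54, a_500 = 0.76
  a_1000 = 0.31, a_2000 = 0.26
Formula: NRC = (a250 + a500 + a1000 + a2000) / 4
Sum = 0.54 + 0.76 + 0.31 + 0.26 = 1.87
NRC = 1.87 / 4 = 0.4675
Rounded to nearest 0.05: 0.45

0.45


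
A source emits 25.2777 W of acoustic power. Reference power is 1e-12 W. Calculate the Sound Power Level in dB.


Given values:
  W = 25.2777 W
  W_ref = 1e-12 W
Formula: SWL = 10 * log10(W / W_ref)
Compute ratio: W / W_ref = 25277700000000
Compute log10: log10(25277700000000) = 13.402738
Multiply: SWL = 10 * 13.402738 = 134.03

134.03 dB


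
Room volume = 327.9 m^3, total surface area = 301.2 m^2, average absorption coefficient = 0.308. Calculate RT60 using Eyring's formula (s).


Given values:
  V = 327.9 m^3, S = 301.2 m^2, alpha = 0.308
Formula: RT60 = 0.161 * V / (-S * ln(1 - alpha))
Compute ln(1 - 0.308) = ln(0.692) = -0.368169
Denominator: -301.2 * -0.368169 = 110.8925
Numerator: 0.161 * 327.9 = 52.7919
RT60 = 52.7919 / 110.8925 = 0.476

0.476 s


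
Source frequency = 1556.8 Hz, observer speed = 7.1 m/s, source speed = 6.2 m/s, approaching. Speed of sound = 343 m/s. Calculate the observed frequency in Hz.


Given values:
  f_s = 1556.8 Hz, v_o = 7.1 m/s, v_s = 6.2 m/s
  Direction: approaching
Formula: f_o = f_s * (c + v_o) / (c - v_s)
Numerator: c + v_o = 343 + 7.1 = 350.1
Denominator: c - v_s = 343 - 6.2 = 336.8
f_o = 1556.8 * 350.1 / 336.8 = 1618.28

1618.28 Hz


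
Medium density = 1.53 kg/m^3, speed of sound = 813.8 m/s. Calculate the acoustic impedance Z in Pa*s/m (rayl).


Given values:
  rho = 1.53 kg/m^3
  c = 813.8 m/s
Formula: Z = rho * c
Z = 1.53 * 813.8
Z = 1245.11

1245.11 rayl


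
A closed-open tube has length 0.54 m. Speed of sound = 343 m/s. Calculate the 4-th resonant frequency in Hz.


Given values:
  Tube type: closed-open, L = 0.54 m, c = 343 m/s, n = 4
Formula: f_n = (2n - 1) * c / (4 * L)
Compute 2n - 1 = 2*4 - 1 = 7
Compute 4 * L = 4 * 0.54 = 2.16
f = 7 * 343 / 2.16
f = 1111.57

1111.57 Hz


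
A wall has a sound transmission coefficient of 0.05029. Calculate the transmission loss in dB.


Given values:
  tau = 0.05029
Formula: TL = 10 * log10(1 / tau)
Compute 1 / tau = 1 / 0.05029 = 19.8847
Compute log10(19.8847) = 1.298519
TL = 10 * 1.298519 = 12.99

12.99 dB


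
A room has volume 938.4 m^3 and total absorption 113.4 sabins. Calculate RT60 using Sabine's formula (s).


Given values:
  V = 938.4 m^3
  A = 113.4 sabins
Formula: RT60 = 0.161 * V / A
Numerator: 0.161 * 938.4 = 151.0824
RT60 = 151.0824 / 113.4 = 1.332

1.332 s


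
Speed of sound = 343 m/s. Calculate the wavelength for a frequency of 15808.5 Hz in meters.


Given values:
  c = 343 m/s, f = 15808.5 Hz
Formula: lambda = c / f
lambda = 343 / 15808.5
lambda = 0.0217

0.0217 m


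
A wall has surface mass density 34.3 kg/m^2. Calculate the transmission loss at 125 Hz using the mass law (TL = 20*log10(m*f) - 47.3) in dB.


Given values:
  m = 34.3 kg/m^2, f = 125 Hz
Formula: TL = 20 * log10(m * f) - 47.3
Compute m * f = 34.3 * 125 = 4287.5
Compute log10(4287.5) = 3.632204
Compute 20 * 3.632204 = 72.6441
TL = 72.6441 - 47.3 = 25.34

25.34 dB


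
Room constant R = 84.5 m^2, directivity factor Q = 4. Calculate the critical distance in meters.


Given values:
  R = 84.5 m^2, Q = 4
Formula: d_c = 0.141 * sqrt(Q * R)
Compute Q * R = 4 * 84.5 = 338.0
Compute sqrt(338.0) = 18.3848
d_c = 0.141 * 18.3848 = 2.592

2.592 m


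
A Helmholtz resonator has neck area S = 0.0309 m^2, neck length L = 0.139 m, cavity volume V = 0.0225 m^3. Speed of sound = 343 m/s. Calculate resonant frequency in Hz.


Given values:
  S = 0.0309 m^2, L = 0.139 m, V = 0.0225 m^3, c = 343 m/s
Formula: f = (c / (2*pi)) * sqrt(S / (V * L))
Compute V * L = 0.0225 * 0.139 = 0.0031275
Compute S / (V * L) = 0.0309 / 0.0031275 = 9.8801
Compute sqrt(9.8801) = 3.143263
Compute c / (2*pi) = 343 / 6.283185 = 54.590148
f = 54.590148 * 3.143263 = 171.59

171.59 Hz


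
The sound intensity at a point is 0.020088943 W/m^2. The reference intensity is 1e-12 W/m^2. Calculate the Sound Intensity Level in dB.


Given values:
  I = 0.020088943 W/m^2
  I_ref = 1e-12 W/m^2
Formula: SIL = 10 * log10(I / I_ref)
Compute ratio: I / I_ref = 20088943000
Compute log10: log10(20088943000) = 10.302957
Multiply: SIL = 10 * 10.302957 = 103.03

103.03 dB


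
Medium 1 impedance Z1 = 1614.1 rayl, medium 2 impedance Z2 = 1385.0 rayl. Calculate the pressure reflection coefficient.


Given values:
  Z1 = 1614.1 rayl, Z2 = 1385.0 rayl
Formula: R = (Z2 - Z1) / (Z2 + Z1)
Numerator: Z2 - Z1 = 1385.0 - 1614.1 = -229.1
Denominator: Z2 + Z1 = 1385.0 + 1614.1 = 2999.1
R = -229.1 / 2999.1 = -0.0764

-0.0764


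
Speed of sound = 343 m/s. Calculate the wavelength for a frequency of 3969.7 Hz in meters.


Given values:
  c = 343 m/s, f = 3969.7 Hz
Formula: lambda = c / f
lambda = 343 / 3969.7
lambda = 0.0864

0.0864 m


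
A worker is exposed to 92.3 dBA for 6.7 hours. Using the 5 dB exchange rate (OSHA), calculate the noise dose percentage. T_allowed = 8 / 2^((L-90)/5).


Given values:
  L = 92.3 dBA, T = 6.7 hours
Formula: T_allowed = 8 / 2^((L - 90) / 5)
Compute exponent: (92.3 - 90) / 5 = 0.46
Compute 2^(0.46) = 1.375542
T_allowed = 8 / 1.375542 = 5.815889 hours
Dose = (T / T_allowed) * 100
Dose = (6.7 / 5.815889) * 100 = 115.2

115.2 %


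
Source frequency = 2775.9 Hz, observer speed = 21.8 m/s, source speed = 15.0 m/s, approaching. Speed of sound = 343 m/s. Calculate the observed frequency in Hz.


Given values:
  f_s = 2775.9 Hz, v_o = 21.8 m/s, v_s = 15.0 m/s
  Direction: approaching
Formula: f_o = f_s * (c + v_o) / (c - v_s)
Numerator: c + v_o = 343 + 21.8 = 364.8
Denominator: c - v_s = 343 - 15.0 = 328.0
f_o = 2775.9 * 364.8 / 328.0 = 3087.34

3087.34 Hz


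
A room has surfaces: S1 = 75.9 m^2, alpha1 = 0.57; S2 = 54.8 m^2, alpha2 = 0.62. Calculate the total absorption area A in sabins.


Given surfaces:
  Surface 1: 75.9 * 0.57 = 43.263
  Surface 2: 54.8 * 0.62 = 33.976
Formula: A = sum(Si * alpha_i)
A = 43.263 + 33.976
A = 77.24

77.24 sabins


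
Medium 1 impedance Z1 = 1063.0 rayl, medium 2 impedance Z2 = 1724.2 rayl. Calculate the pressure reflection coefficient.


Given values:
  Z1 = 1063.0 rayl, Z2 = 1724.2 rayl
Formula: R = (Z2 - Z1) / (Z2 + Z1)
Numerator: Z2 - Z1 = 1724.2 - 1063.0 = 661.2
Denominator: Z2 + Z1 = 1724.2 + 1063.0 = 2787.2
R = 661.2 / 2787.2 = 0.2372

0.2372


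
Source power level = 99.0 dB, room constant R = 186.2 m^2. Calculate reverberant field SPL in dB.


Given values:
  Lw = 99.0 dB, R = 186.2 m^2
Formula: SPL = Lw + 10 * log10(4 / R)
Compute 4 / R = 4 / 186.2 = 0.021482
Compute 10 * log10(0.021482) = -16.6793
SPL = 99.0 + (-16.6793) = 82.32

82.32 dB


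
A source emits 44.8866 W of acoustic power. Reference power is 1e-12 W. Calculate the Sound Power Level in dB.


Given values:
  W = 44.8866 W
  W_ref = 1e-12 W
Formula: SWL = 10 * log10(W / W_ref)
Compute ratio: W / W_ref = 44886600000000
Compute log10: log10(44886600000000) = 13.652117
Multiply: SWL = 10 * 13.652117 = 136.52

136.52 dB


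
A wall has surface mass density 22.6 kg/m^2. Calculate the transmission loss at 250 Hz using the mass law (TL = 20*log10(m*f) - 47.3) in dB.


Given values:
  m = 22.6 kg/m^2, f = 250 Hz
Formula: TL = 20 * log10(m * f) - 47.3
Compute m * f = 22.6 * 250 = 5650.0
Compute log10(5650.0) = 3.752048
Compute 20 * 3.752048 = 75.041
TL = 75.041 - 47.3 = 27.74

27.74 dB


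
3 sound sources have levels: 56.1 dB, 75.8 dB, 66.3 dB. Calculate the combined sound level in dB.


Formula: L_total = 10 * log10( sum(10^(Li/10)) )
  Source 1: 10^(56.1/10) = 407380.2778
  Source 2: 10^(75.8/10) = 38018939.6321
  Source 3: 10^(66.3/10) = 4265795.188
Sum of linear values = 42692115.0979
L_total = 10 * log10(42692115.0979) = 76.3

76.3 dB


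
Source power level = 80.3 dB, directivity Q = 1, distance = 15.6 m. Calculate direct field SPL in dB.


Given values:
  Lw = 80.3 dB, Q = 1, r = 15.6 m
Formula: SPL = Lw + 10 * log10(Q / (4 * pi * r^2))
Compute 4 * pi * r^2 = 4 * pi * 15.6^2 = 3058.152
Compute Q / denom = 1 / 3058.152 = 0.00032699
Compute 10 * log10(0.00032699) = -34.8547
SPL = 80.3 + (-34.8547) = 45.45

45.45 dB


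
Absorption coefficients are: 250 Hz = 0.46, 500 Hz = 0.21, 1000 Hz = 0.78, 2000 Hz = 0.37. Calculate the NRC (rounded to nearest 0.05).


Given values:
  a_250 = 0.46, a_500 = 0.21
  a_1000 = 0.78, a_2000 = 0.37
Formula: NRC = (a250 + a500 + a1000 + a2000) / 4
Sum = 0.46 + 0.21 + 0.78 + 0.37 = 1.82
NRC = 1.82 / 4 = 0.455
Rounded to nearest 0.05: 0.45

0.45


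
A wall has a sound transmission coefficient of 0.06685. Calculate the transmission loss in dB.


Given values:
  tau = 0.06685
Formula: TL = 10 * log10(1 / tau)
Compute 1 / tau = 1 / 0.06685 = 14.9589
Compute log10(14.9589) = 1.1749
TL = 10 * 1.1749 = 11.75

11.75 dB


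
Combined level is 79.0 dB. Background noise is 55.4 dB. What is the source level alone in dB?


Given values:
  L_total = 79.0 dB, L_bg = 55.4 dB
Formula: L_source = 10 * log10(10^(L_total/10) - 10^(L_bg/10))
Convert to linear:
  10^(79.0/10) = 79432823.4724
  10^(55.4/10) = 346736.8505
Difference: 79432823.4724 - 346736.8505 = 79086086.6219
L_source = 10 * log10(79086086.6219) = 78.98

78.98 dB


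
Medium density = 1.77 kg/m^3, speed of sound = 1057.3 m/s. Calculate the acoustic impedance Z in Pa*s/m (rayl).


Given values:
  rho = 1.77 kg/m^3
  c = 1057.3 m/s
Formula: Z = rho * c
Z = 1.77 * 1057.3
Z = 1871.42

1871.42 rayl


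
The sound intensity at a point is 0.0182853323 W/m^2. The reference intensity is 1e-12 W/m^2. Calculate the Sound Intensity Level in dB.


Given values:
  I = 0.0182853323 W/m^2
  I_ref = 1e-12 W/m^2
Formula: SIL = 10 * log10(I / I_ref)
Compute ratio: I / I_ref = 18285332300
Compute log10: log10(18285332300) = 10.262103
Multiply: SIL = 10 * 10.262103 = 102.62

102.62 dB


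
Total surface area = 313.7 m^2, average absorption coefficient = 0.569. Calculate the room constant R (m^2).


Given values:
  S = 313.7 m^2, alpha = 0.569
Formula: R = S * alpha / (1 - alpha)
Numerator: 313.7 * 0.569 = 178.4953
Denominator: 1 - 0.569 = 0.431
R = 178.4953 / 0.431 = 414.14

414.14 m^2


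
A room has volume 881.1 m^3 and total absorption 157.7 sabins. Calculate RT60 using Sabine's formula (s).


Given values:
  V = 881.1 m^3
  A = 157.7 sabins
Formula: RT60 = 0.161 * V / A
Numerator: 0.161 * 881.1 = 141.8571
RT60 = 141.8571 / 157.7 = 0.9

0.9 s


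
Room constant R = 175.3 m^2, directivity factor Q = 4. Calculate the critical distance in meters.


Given values:
  R = 175.3 m^2, Q = 4
Formula: d_c = 0.141 * sqrt(Q * R)
Compute Q * R = 4 * 175.3 = 701.2
Compute sqrt(701.2) = 26.4802
d_c = 0.141 * 26.4802 = 3.734

3.734 m


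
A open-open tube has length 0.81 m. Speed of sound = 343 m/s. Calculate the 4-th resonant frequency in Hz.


Given values:
  Tube type: open-open, L = 0.81 m, c = 343 m/s, n = 4
Formula: f_n = n * c / (2 * L)
Compute 2 * L = 2 * 0.81 = 1.62
f = 4 * 343 / 1.62
f = 846.91

846.91 Hz


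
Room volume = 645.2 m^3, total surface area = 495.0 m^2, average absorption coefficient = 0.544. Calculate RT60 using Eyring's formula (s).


Given values:
  V = 645.2 m^3, S = 495.0 m^2, alpha = 0.544
Formula: RT60 = 0.161 * V / (-S * ln(1 - alpha))
Compute ln(1 - 0.544) = ln(0.456) = -0.785262
Denominator: -495.0 * -0.785262 = 388.7047
Numerator: 0.161 * 645.2 = 103.8772
RT60 = 103.8772 / 388.7047 = 0.267

0.267 s


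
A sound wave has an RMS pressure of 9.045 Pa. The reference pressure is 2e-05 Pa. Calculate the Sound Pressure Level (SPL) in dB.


Given values:
  p = 9.045 Pa
  p_ref = 2e-05 Pa
Formula: SPL = 20 * log10(p / p_ref)
Compute ratio: p / p_ref = 9.045 / 2e-05 = 452250
Compute log10: log10(452250) = 5.655379
Multiply: SPL = 20 * 5.655379 = 113.11

113.11 dB


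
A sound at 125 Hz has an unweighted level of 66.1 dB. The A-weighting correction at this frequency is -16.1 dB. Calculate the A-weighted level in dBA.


Given values:
  SPL = 66.1 dB
  A-weighting at 125 Hz = -16.1 dB
Formula: L_A = SPL + A_weight
L_A = 66.1 + (-16.1)
L_A = 50.0

50.0 dBA


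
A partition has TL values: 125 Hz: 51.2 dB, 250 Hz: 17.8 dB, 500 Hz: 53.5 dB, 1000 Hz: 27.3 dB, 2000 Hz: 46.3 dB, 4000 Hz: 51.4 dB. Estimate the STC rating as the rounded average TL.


Given TL values at each frequency:
  125 Hz: 51.2 dB
  250 Hz: 17.8 dB
  500 Hz: 53.5 dB
  1000 Hz: 27.3 dB
  2000 Hz: 46.3 dB
  4000 Hz: 51.4 dB
Formula: STC ~ round(average of TL values)
Sum = 51.2 + 17.8 + 53.5 + 27.3 + 46.3 + 51.4 = 247.5
Average = 247.5 / 6 = 41.25
Rounded: 41

41


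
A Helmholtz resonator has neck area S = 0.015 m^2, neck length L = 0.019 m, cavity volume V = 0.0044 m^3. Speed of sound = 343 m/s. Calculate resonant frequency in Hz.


Given values:
  S = 0.015 m^2, L = 0.019 m, V = 0.0044 m^3, c = 343 m/s
Formula: f = (c / (2*pi)) * sqrt(S / (V * L))
Compute V * L = 0.0044 * 0.019 = 8.36e-05
Compute S / (V * L) = 0.015 / 8.36e-05 = 179.4258
Compute sqrt(179.4258) = 13.394992
Compute c / (2*pi) = 343 / 6.283185 = 54.590148
f = 54.590148 * 13.394992 = 731.23

731.23 Hz


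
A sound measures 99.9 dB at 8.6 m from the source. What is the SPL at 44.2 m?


Given values:
  SPL1 = 99.9 dB, r1 = 8.6 m, r2 = 44.2 m
Formula: SPL2 = SPL1 - 20 * log10(r2 / r1)
Compute ratio: r2 / r1 = 44.2 / 8.6 = 5.1395
Compute log10: log10(5.1395) = 0.710921
Compute drop: 20 * 0.710921 = 14.2184
SPL2 = 99.9 - 14.2184 = 85.68

85.68 dB


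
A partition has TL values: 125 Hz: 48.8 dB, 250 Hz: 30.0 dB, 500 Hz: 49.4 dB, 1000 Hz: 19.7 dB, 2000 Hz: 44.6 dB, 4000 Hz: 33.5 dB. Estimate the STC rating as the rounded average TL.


Given TL values at each frequency:
  125 Hz: 48.8 dB
  250 Hz: 30.0 dB
  500 Hz: 49.4 dB
  1000 Hz: 19.7 dB
  2000 Hz: 44.6 dB
  4000 Hz: 33.5 dB
Formula: STC ~ round(average of TL values)
Sum = 48.8 + 30.0 + 49.4 + 19.7 + 44.6 + 33.5 = 226.0
Average = 226.0 / 6 = 37.67
Rounded: 38

38


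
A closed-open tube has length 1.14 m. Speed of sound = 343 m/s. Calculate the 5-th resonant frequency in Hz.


Given values:
  Tube type: closed-open, L = 1.14 m, c = 343 m/s, n = 5
Formula: f_n = (2n - 1) * c / (4 * L)
Compute 2n - 1 = 2*5 - 1 = 9
Compute 4 * L = 4 * 1.14 = 4.56
f = 9 * 343 / 4.56
f = 676.97

676.97 Hz


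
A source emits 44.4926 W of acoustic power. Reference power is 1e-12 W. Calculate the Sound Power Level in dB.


Given values:
  W = 44.4926 W
  W_ref = 1e-12 W
Formula: SWL = 10 * log10(W / W_ref)
Compute ratio: W / W_ref = 44492600000000
Compute log10: log10(44492600000000) = 13.648288
Multiply: SWL = 10 * 13.648288 = 136.48

136.48 dB


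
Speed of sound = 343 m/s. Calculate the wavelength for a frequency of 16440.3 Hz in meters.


Given values:
  c = 343 m/s, f = 16440.3 Hz
Formula: lambda = c / f
lambda = 343 / 16440.3
lambda = 0.0209

0.0209 m


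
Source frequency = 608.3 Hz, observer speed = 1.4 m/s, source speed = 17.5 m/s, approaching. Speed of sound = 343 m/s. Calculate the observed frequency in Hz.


Given values:
  f_s = 608.3 Hz, v_o = 1.4 m/s, v_s = 17.5 m/s
  Direction: approaching
Formula: f_o = f_s * (c + v_o) / (c - v_s)
Numerator: c + v_o = 343 + 1.4 = 344.4
Denominator: c - v_s = 343 - 17.5 = 325.5
f_o = 608.3 * 344.4 / 325.5 = 643.62

643.62 Hz


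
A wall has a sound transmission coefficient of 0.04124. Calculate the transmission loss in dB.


Given values:
  tau = 0.04124
Formula: TL = 10 * log10(1 / tau)
Compute 1 / tau = 1 / 0.04124 = 24.2483
Compute log10(24.2483) = 1.384681
TL = 10 * 1.384681 = 13.85

13.85 dB


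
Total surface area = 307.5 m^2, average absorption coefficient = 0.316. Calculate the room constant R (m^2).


Given values:
  S = 307.5 m^2, alpha = 0.316
Formula: R = S * alpha / (1 - alpha)
Numerator: 307.5 * 0.316 = 97.17
Denominator: 1 - 0.316 = 0.684
R = 97.17 / 0.684 = 142.06

142.06 m^2


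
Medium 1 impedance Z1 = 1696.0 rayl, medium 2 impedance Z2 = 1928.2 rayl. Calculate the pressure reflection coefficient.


Given values:
  Z1 = 1696.0 rayl, Z2 = 1928.2 rayl
Formula: R = (Z2 - Z1) / (Z2 + Z1)
Numerator: Z2 - Z1 = 1928.2 - 1696.0 = 232.2
Denominator: Z2 + Z1 = 1928.2 + 1696.0 = 3624.2
R = 232.2 / 3624.2 = 0.0641

0.0641


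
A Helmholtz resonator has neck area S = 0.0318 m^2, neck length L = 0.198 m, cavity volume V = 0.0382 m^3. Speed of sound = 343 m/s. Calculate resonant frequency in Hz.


Given values:
  S = 0.0318 m^2, L = 0.198 m, V = 0.0382 m^3, c = 343 m/s
Formula: f = (c / (2*pi)) * sqrt(S / (V * L))
Compute V * L = 0.0382 * 0.198 = 0.0075636
Compute S / (V * L) = 0.0318 / 0.0075636 = 4.2043
Compute sqrt(4.2043) = 2.050439
Compute c / (2*pi) = 343 / 6.283185 = 54.590148
f = 54.590148 * 2.050439 = 111.93

111.93 Hz


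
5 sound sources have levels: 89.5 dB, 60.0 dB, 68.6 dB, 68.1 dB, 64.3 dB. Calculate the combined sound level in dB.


Formula: L_total = 10 * log10( sum(10^(Li/10)) )
  Source 1: 10^(89.5/10) = 891250938.1337
  Source 2: 10^(60.0/10) = 1000000.0
  Source 3: 10^(68.6/10) = 7244359.6007
  Source 4: 10^(68.1/10) = 6456542.2903
  Source 5: 10^(64.3/10) = 2691534.8039
Sum of linear values = 908643374.8286
L_total = 10 * log10(908643374.8286) = 89.58

89.58 dB


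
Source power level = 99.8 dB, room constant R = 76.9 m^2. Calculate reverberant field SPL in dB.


Given values:
  Lw = 99.8 dB, R = 76.9 m^2
Formula: SPL = Lw + 10 * log10(4 / R)
Compute 4 / R = 4 / 76.9 = 0.052016
Compute 10 * log10(0.052016) = -12.8386
SPL = 99.8 + (-12.8386) = 86.96

86.96 dB


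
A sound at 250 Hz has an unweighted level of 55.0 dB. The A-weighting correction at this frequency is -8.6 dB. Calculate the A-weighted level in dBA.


Given values:
  SPL = 55.0 dB
  A-weighting at 250 Hz = -8.6 dB
Formula: L_A = SPL + A_weight
L_A = 55.0 + (-8.6)
L_A = 46.4

46.4 dBA


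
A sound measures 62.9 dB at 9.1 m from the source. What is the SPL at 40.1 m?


Given values:
  SPL1 = 62.9 dB, r1 = 9.1 m, r2 = 40.1 m
Formula: SPL2 = SPL1 - 20 * log10(r2 / r1)
Compute ratio: r2 / r1 = 40.1 / 9.1 = 4.4066
Compute log10: log10(4.4066) = 0.644104
Compute drop: 20 * 0.644104 = 12.8821
SPL2 = 62.9 - 12.8821 = 50.02

50.02 dB


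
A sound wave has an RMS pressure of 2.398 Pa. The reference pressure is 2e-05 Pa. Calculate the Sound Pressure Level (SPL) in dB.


Given values:
  p = 2.398 Pa
  p_ref = 2e-05 Pa
Formula: SPL = 20 * log10(p / p_ref)
Compute ratio: p / p_ref = 2.398 / 2e-05 = 119900
Compute log10: log10(119900) = 5.078819
Multiply: SPL = 20 * 5.078819 = 101.58

101.58 dB


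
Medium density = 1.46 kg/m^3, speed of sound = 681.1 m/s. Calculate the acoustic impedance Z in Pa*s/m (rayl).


Given values:
  rho = 1.46 kg/m^3
  c = 681.1 m/s
Formula: Z = rho * c
Z = 1.46 * 681.1
Z = 994.41

994.41 rayl


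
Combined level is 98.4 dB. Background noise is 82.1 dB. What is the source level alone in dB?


Given values:
  L_total = 98.4 dB, L_bg = 82.1 dB
Formula: L_source = 10 * log10(10^(L_total/10) - 10^(L_bg/10))
Convert to linear:
  10^(98.4/10) = 6918309709.1894
  10^(82.1/10) = 162181009.7359
Difference: 6918309709.1894 - 162181009.7359 = 6756128699.4535
L_source = 10 * log10(6756128699.4535) = 98.3

98.3 dB


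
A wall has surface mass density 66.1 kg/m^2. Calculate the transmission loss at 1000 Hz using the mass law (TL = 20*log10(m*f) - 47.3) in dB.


Given values:
  m = 66.1 kg/m^2, f = 1000 Hz
Formula: TL = 20 * log10(m * f) - 47.3
Compute m * f = 66.1 * 1000 = 66100.0
Compute log10(66100.0) = 4.820201
Compute 20 * 4.820201 = 96.404
TL = 96.404 - 47.3 = 49.1

49.1 dB


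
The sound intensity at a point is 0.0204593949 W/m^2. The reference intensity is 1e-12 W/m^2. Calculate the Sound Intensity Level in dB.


Given values:
  I = 0.0204593949 W/m^2
  I_ref = 1e-12 W/m^2
Formula: SIL = 10 * log10(I / I_ref)
Compute ratio: I / I_ref = 20459394900
Compute log10: log10(20459394900) = 10.310893
Multiply: SIL = 10 * 10.310893 = 103.11

103.11 dB


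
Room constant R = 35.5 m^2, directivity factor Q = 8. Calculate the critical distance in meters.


Given values:
  R = 35.5 m^2, Q = 8
Formula: d_c = 0.141 * sqrt(Q * R)
Compute Q * R = 8 * 35.5 = 284.0
Compute sqrt(284.0) = 16.8523
d_c = 0.141 * 16.8523 = 2.376

2.376 m


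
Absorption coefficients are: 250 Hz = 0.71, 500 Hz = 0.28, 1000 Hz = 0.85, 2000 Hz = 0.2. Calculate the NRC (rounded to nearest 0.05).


Given values:
  a_250 = 0.71, a_500 = 0.28
  a_1000 = 0.85, a_2000 = 0.2
Formula: NRC = (a250 + a500 + a1000 + a2000) / 4
Sum = 0.71 + 0.28 + 0.85 + 0.2 = 2.04
NRC = 2.04 / 4 = 0.51
Rounded to nearest 0.05: 0.5

0.5


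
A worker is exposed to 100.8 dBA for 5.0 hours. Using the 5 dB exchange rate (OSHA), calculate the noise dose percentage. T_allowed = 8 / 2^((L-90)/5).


Given values:
  L = 100.8 dBA, T = 5.0 hours
Formula: T_allowed = 8 / 2^((L - 90) / 5)
Compute exponent: (100.8 - 90) / 5 = 2.16
Compute 2^(2.16) = 4.469149
T_allowed = 8 / 4.469149 = 1.79005 hours
Dose = (T / T_allowed) * 100
Dose = (5.0 / 1.79005) * 100 = 279.32

279.32 %


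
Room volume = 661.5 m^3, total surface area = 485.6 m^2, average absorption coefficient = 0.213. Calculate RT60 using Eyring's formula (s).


Given values:
  V = 661.5 m^3, S = 485.6 m^2, alpha = 0.213
Formula: RT60 = 0.161 * V / (-S * ln(1 - alpha))
Compute ln(1 - 0.213) = ln(0.787) = -0.239527
Denominator: -485.6 * -0.239527 = 116.3143
Numerator: 0.161 * 661.5 = 106.5015
RT60 = 106.5015 / 116.3143 = 0.916

0.916 s


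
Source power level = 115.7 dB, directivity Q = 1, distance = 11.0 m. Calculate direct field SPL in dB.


Given values:
  Lw = 115.7 dB, Q = 1, r = 11.0 m
Formula: SPL = Lw + 10 * log10(Q / (4 * pi * r^2))
Compute 4 * pi * r^2 = 4 * pi * 11.0^2 = 1520.5308
Compute Q / denom = 1 / 1520.5308 = 0.00065767
Compute 10 * log10(0.00065767) = -31.8199
SPL = 115.7 + (-31.8199) = 83.88

83.88 dB


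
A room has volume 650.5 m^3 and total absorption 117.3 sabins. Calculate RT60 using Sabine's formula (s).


Given values:
  V = 650.5 m^3
  A = 117.3 sabins
Formula: RT60 = 0.161 * V / A
Numerator: 0.161 * 650.5 = 104.7305
RT60 = 104.7305 / 117.3 = 0.893

0.893 s


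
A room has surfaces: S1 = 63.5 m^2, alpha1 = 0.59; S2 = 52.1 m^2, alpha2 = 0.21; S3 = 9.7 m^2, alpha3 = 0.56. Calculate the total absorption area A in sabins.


Given surfaces:
  Surface 1: 63.5 * 0.59 = 37.465
  Surface 2: 52.1 * 0.21 = 10.941
  Surface 3: 9.7 * 0.56 = 5.432
Formula: A = sum(Si * alpha_i)
A = 37.465 + 10.941 + 5.432
A = 53.84

53.84 sabins


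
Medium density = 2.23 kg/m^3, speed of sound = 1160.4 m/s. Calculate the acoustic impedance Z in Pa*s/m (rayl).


Given values:
  rho = 2.23 kg/m^3
  c = 1160.4 m/s
Formula: Z = rho * c
Z = 2.23 * 1160.4
Z = 2587.69

2587.69 rayl


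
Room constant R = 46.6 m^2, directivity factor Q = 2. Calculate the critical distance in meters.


Given values:
  R = 46.6 m^2, Q = 2
Formula: d_c = 0.141 * sqrt(Q * R)
Compute Q * R = 2 * 46.6 = 93.2
Compute sqrt(93.2) = 9.654
d_c = 0.141 * 9.654 = 1.361

1.361 m


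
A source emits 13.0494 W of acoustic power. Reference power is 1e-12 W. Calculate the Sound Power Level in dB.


Given values:
  W = 13.0494 W
  W_ref = 1e-12 W
Formula: SWL = 10 * log10(W / W_ref)
Compute ratio: W / W_ref = 13049400000000
Compute log10: log10(13049400000000) = 13.115591
Multiply: SWL = 10 * 13.115591 = 131.16

131.16 dB


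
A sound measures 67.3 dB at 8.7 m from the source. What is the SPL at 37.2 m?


Given values:
  SPL1 = 67.3 dB, r1 = 8.7 m, r2 = 37.2 m
Formula: SPL2 = SPL1 - 20 * log10(r2 / r1)
Compute ratio: r2 / r1 = 37.2 / 8.7 = 4.2759
Compute log10: log10(4.2759) = 0.631028
Compute drop: 20 * 0.631028 = 12.6206
SPL2 = 67.3 - 12.6206 = 54.68

54.68 dB


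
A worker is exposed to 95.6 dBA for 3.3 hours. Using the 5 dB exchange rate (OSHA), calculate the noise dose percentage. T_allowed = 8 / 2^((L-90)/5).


Given values:
  L = 95.6 dBA, T = 3.3 hours
Formula: T_allowed = 8 / 2^((L - 90) / 5)
Compute exponent: (95.6 - 90) / 5 = 1.12
Compute 2^(1.12) = 2.17347
T_allowed = 8 / 2.17347 = 3.68075 hours
Dose = (T / T_allowed) * 100
Dose = (3.3 / 3.68075) * 100 = 89.66

89.66 %


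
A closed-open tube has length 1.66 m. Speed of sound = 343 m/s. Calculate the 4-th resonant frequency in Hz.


Given values:
  Tube type: closed-open, L = 1.66 m, c = 343 m/s, n = 4
Formula: f_n = (2n - 1) * c / (4 * L)
Compute 2n - 1 = 2*4 - 1 = 7
Compute 4 * L = 4 * 1.66 = 6.64
f = 7 * 343 / 6.64
f = 361.6

361.6 Hz


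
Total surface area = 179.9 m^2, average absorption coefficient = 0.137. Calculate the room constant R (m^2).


Given values:
  S = 179.9 m^2, alpha = 0.137
Formula: R = S * alpha / (1 - alpha)
Numerator: 179.9 * 0.137 = 24.6463
Denominator: 1 - 0.137 = 0.863
R = 24.6463 / 0.863 = 28.56

28.56 m^2


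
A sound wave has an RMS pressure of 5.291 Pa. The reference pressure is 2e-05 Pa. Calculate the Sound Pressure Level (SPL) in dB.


Given values:
  p = 5.291 Pa
  p_ref = 2e-05 Pa
Formula: SPL = 20 * log10(p / p_ref)
Compute ratio: p / p_ref = 5.291 / 2e-05 = 264550
Compute log10: log10(264550) = 5.422508
Multiply: SPL = 20 * 5.422508 = 108.45

108.45 dB


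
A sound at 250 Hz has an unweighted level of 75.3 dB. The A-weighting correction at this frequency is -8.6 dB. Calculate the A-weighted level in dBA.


Given values:
  SPL = 75.3 dB
  A-weighting at 250 Hz = -8.6 dB
Formula: L_A = SPL + A_weight
L_A = 75.3 + (-8.6)
L_A = 66.7

66.7 dBA


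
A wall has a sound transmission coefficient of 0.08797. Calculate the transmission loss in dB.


Given values:
  tau = 0.08797
Formula: TL = 10 * log10(1 / tau)
Compute 1 / tau = 1 / 0.08797 = 11.3675
Compute log10(11.3675) = 1.055665
TL = 10 * 1.055665 = 10.56

10.56 dB


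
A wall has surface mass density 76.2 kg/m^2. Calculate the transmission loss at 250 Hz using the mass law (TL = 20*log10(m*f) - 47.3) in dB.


Given values:
  m = 76.2 kg/m^2, f = 250 Hz
Formula: TL = 20 * log10(m * f) - 47.3
Compute m * f = 76.2 * 250 = 19050.0
Compute log10(19050.0) = 4.279895
Compute 20 * 4.279895 = 85.5979
TL = 85.5979 - 47.3 = 38.3

38.3 dB


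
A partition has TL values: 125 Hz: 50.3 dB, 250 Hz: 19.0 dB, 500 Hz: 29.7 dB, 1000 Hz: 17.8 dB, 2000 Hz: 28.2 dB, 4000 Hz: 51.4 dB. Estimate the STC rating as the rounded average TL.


Given TL values at each frequency:
  125 Hz: 50.3 dB
  250 Hz: 19.0 dB
  500 Hz: 29.7 dB
  1000 Hz: 17.8 dB
  2000 Hz: 28.2 dB
  4000 Hz: 51.4 dB
Formula: STC ~ round(average of TL values)
Sum = 50.3 + 19.0 + 29.7 + 17.8 + 28.2 + 51.4 = 196.4
Average = 196.4 / 6 = 32.73
Rounded: 33

33


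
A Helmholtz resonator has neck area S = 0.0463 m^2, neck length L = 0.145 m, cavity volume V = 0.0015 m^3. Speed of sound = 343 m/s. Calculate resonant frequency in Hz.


Given values:
  S = 0.0463 m^2, L = 0.145 m, V = 0.0015 m^3, c = 343 m/s
Formula: f = (c / (2*pi)) * sqrt(S / (V * L))
Compute V * L = 0.0015 * 0.145 = 0.0002175
Compute S / (V * L) = 0.0463 / 0.0002175 = 212.8736
Compute sqrt(212.8736) = 14.590188
Compute c / (2*pi) = 343 / 6.283185 = 54.590148
f = 54.590148 * 14.590188 = 796.48

796.48 Hz


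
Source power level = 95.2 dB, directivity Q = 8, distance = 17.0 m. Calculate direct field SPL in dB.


Given values:
  Lw = 95.2 dB, Q = 8, r = 17.0 m
Formula: SPL = Lw + 10 * log10(Q / (4 * pi * r^2))
Compute 4 * pi * r^2 = 4 * pi * 17.0^2 = 3631.6811
Compute Q / denom = 8 / 3631.6811 = 0.00220284
Compute 10 * log10(0.00220284) = -26.5702
SPL = 95.2 + (-26.5702) = 68.63

68.63 dB


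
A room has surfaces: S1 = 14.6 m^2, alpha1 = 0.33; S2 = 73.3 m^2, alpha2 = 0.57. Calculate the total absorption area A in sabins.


Given surfaces:
  Surface 1: 14.6 * 0.33 = 4.818
  Surface 2: 73.3 * 0.57 = 41.781
Formula: A = sum(Si * alpha_i)
A = 4.818 + 41.781
A = 46.6

46.6 sabins


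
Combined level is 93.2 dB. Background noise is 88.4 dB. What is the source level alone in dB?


Given values:
  L_total = 93.2 dB, L_bg = 88.4 dB
Formula: L_source = 10 * log10(10^(L_total/10) - 10^(L_bg/10))
Convert to linear:
  10^(93.2/10) = 2089296130.854
  10^(88.4/10) = 691830970.9189
Difference: 2089296130.854 - 691830970.9189 = 1397465159.9351
L_source = 10 * log10(1397465159.9351) = 91.45

91.45 dB


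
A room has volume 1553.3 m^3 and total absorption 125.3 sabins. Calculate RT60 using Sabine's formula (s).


Given values:
  V = 1553.3 m^3
  A = 125.3 sabins
Formula: RT60 = 0.161 * V / A
Numerator: 0.161 * 1553.3 = 250.0813
RT60 = 250.0813 / 125.3 = 1.996

1.996 s


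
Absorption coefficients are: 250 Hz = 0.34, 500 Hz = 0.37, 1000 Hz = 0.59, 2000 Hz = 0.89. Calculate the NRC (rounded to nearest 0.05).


Given values:
  a_250 = 0.34, a_500 = 0.37
  a_1000 = 0.59, a_2000 = 0.89
Formula: NRC = (a250 + a500 + a1000 + a2000) / 4
Sum = 0.34 + 0.37 + 0.59 + 0.89 = 2.19
NRC = 2.19 / 4 = 0.5475
Rounded to nearest 0.05: 0.55

0.55


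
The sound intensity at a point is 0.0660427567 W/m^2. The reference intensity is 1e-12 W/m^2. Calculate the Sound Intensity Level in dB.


Given values:
  I = 0.0660427567 W/m^2
  I_ref = 1e-12 W/m^2
Formula: SIL = 10 * log10(I / I_ref)
Compute ratio: I / I_ref = 66042756700
Compute log10: log10(66042756700) = 10.819825
Multiply: SIL = 10 * 10.819825 = 108.2

108.2 dB


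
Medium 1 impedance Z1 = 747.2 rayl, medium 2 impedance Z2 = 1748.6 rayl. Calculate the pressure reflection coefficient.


Given values:
  Z1 = 747.2 rayl, Z2 = 1748.6 rayl
Formula: R = (Z2 - Z1) / (Z2 + Z1)
Numerator: Z2 - Z1 = 1748.6 - 747.2 = 1001.4
Denominator: Z2 + Z1 = 1748.6 + 747.2 = 2495.8
R = 1001.4 / 2495.8 = 0.4012

0.4012


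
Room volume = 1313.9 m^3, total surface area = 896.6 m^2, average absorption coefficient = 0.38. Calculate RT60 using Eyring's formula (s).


Given values:
  V = 1313.9 m^3, S = 896.6 m^2, alpha = 0.38
Formula: RT60 = 0.161 * V / (-S * ln(1 - alpha))
Compute ln(1 - 0.38) = ln(0.62) = -0.478036
Denominator: -896.6 * -0.478036 = 428.6071
Numerator: 0.161 * 1313.9 = 211.5379
RT60 = 211.5379 / 428.6071 = 0.494

0.494 s


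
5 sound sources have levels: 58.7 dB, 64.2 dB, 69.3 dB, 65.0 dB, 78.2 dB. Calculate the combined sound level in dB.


Formula: L_total = 10 * log10( sum(10^(Li/10)) )
  Source 1: 10^(58.7/10) = 741310.2413
  Source 2: 10^(64.2/10) = 2630267.9919
  Source 3: 10^(69.3/10) = 8511380.382
  Source 4: 10^(65.0/10) = 3162277.6602
  Source 5: 10^(78.2/10) = 66069344.8008
Sum of linear values = 81114581.0762
L_total = 10 * log10(81114581.0762) = 79.09

79.09 dB


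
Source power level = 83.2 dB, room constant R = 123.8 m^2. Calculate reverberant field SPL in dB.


Given values:
  Lw = 83.2 dB, R = 123.8 m^2
Formula: SPL = Lw + 10 * log10(4 / R)
Compute 4 / R = 4 / 123.8 = 0.03231
Compute 10 * log10(0.03231) = -14.9066
SPL = 83.2 + (-14.9066) = 68.29

68.29 dB


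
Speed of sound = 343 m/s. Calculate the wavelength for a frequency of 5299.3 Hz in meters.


Given values:
  c = 343 m/s, f = 5299.3 Hz
Formula: lambda = c / f
lambda = 343 / 5299.3
lambda = 0.0647

0.0647 m


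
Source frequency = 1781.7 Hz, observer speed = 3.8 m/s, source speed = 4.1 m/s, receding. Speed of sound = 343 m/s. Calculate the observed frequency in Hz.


Given values:
  f_s = 1781.7 Hz, v_o = 3.8 m/s, v_s = 4.1 m/s
  Direction: receding
Formula: f_o = f_s * (c - v_o) / (c + v_s)
Numerator: c - v_o = 343 - 3.8 = 339.2
Denominator: c + v_s = 343 + 4.1 = 347.1
f_o = 1781.7 * 339.2 / 347.1 = 1741.15

1741.15 Hz


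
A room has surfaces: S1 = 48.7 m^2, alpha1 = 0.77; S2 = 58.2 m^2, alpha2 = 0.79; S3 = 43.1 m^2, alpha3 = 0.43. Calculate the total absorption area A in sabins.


Given surfaces:
  Surface 1: 48.7 * 0.77 = 37.499
  Surface 2: 58.2 * 0.79 = 45.978
  Surface 3: 43.1 * 0.43 = 18.533
Formula: A = sum(Si * alpha_i)
A = 37.499 + 45.978 + 18.533
A = 102.01

102.01 sabins


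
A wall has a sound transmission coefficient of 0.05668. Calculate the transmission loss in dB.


Given values:
  tau = 0.05668
Formula: TL = 10 * log10(1 / tau)
Compute 1 / tau = 1 / 0.05668 = 17.6429
Compute log10(17.6429) = 1.24657
TL = 10 * 1.24657 = 12.47

12.47 dB


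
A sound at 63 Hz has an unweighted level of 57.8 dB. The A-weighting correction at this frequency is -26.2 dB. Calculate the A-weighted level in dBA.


Given values:
  SPL = 57.8 dB
  A-weighting at 63 Hz = -26.2 dB
Formula: L_A = SPL + A_weight
L_A = 57.8 + (-26.2)
L_A = 31.6

31.6 dBA


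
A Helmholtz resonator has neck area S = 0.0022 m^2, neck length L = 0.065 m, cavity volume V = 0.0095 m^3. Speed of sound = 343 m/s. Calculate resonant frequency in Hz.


Given values:
  S = 0.0022 m^2, L = 0.065 m, V = 0.0095 m^3, c = 343 m/s
Formula: f = (c / (2*pi)) * sqrt(S / (V * L))
Compute V * L = 0.0095 * 0.065 = 0.0006175
Compute S / (V * L) = 0.0022 / 0.0006175 = 3.5628
Compute sqrt(3.5628) = 1.887538
Compute c / (2*pi) = 343 / 6.283185 = 54.590148
f = 54.590148 * 1.887538 = 103.04

103.04 Hz


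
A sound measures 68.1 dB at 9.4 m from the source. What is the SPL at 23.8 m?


Given values:
  SPL1 = 68.1 dB, r1 = 9.4 m, r2 = 23.8 m
Formula: SPL2 = SPL1 - 20 * log10(r2 / r1)
Compute ratio: r2 / r1 = 23.8 / 9.4 = 2.5319
Compute log10: log10(2.5319) = 0.403447
Compute drop: 20 * 0.403447 = 8.0689
SPL2 = 68.1 - 8.0689 = 60.03

60.03 dB


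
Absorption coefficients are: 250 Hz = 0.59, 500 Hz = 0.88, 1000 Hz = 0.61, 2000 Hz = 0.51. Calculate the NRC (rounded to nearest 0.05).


Given values:
  a_250 = 0.59, a_500 = 0.88
  a_1000 = 0.61, a_2000 = 0.51
Formula: NRC = (a250 + a500 + a1000 + a2000) / 4
Sum = 0.59 + 0.88 + 0.61 + 0.51 = 2.59
NRC = 2.59 / 4 = 0.6475
Rounded to nearest 0.05: 0.65

0.65


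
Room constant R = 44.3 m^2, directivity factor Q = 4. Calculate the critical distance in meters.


Given values:
  R = 44.3 m^2, Q = 4
Formula: d_c = 0.141 * sqrt(Q * R)
Compute Q * R = 4 * 44.3 = 177.2
Compute sqrt(177.2) = 13.3116
d_c = 0.141 * 13.3116 = 1.877

1.877 m


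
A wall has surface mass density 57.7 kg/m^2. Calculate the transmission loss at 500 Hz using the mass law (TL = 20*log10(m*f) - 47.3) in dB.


Given values:
  m = 57.7 kg/m^2, f = 500 Hz
Formula: TL = 20 * log10(m * f) - 47.3
Compute m * f = 57.7 * 500 = 28850.0
Compute log10(28850.0) = 4.460146
Compute 20 * 4.460146 = 89.2029
TL = 89.2029 - 47.3 = 41.9

41.9 dB


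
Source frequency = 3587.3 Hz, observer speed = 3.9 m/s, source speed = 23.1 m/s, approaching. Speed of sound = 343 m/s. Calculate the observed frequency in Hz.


Given values:
  f_s = 3587.3 Hz, v_o = 3.9 m/s, v_s = 23.1 m/s
  Direction: approaching
Formula: f_o = f_s * (c + v_o) / (c - v_s)
Numerator: c + v_o = 343 + 3.9 = 346.9
Denominator: c - v_s = 343 - 23.1 = 319.9
f_o = 3587.3 * 346.9 / 319.9 = 3890.07

3890.07 Hz


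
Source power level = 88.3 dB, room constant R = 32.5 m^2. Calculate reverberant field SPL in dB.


Given values:
  Lw = 88.3 dB, R = 32.5 m^2
Formula: SPL = Lw + 10 * log10(4 / R)
Compute 4 / R = 4 / 32.5 = 0.123077
Compute 10 * log10(0.123077) = -9.0982
SPL = 88.3 + (-9.0982) = 79.2

79.2 dB


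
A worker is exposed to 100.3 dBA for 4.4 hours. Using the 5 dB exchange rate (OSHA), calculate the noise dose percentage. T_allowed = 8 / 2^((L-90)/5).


Given values:
  L = 100.3 dBA, T = 4.4 hours
Formula: T_allowed = 8 / 2^((L - 90) / 5)
Compute exponent: (100.3 - 90) / 5 = 2.06
Compute 2^(2.06) = 4.169863
T_allowed = 8 / 4.169863 = 1.918528 hours
Dose = (T / T_allowed) * 100
Dose = (4.4 / 1.918528) * 100 = 229.34

229.34 %


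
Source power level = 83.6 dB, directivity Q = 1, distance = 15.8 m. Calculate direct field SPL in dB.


Given values:
  Lw = 83.6 dB, Q = 1, r = 15.8 m
Formula: SPL = Lw + 10 * log10(Q / (4 * pi * r^2))
Compute 4 * pi * r^2 = 4 * pi * 15.8^2 = 3137.0688
Compute Q / denom = 1 / 3137.0688 = 0.00031877
Compute 10 * log10(0.00031877) = -34.9652
SPL = 83.6 + (-34.9652) = 48.63

48.63 dB


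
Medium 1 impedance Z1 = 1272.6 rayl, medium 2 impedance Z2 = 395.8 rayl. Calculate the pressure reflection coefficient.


Given values:
  Z1 = 1272.6 rayl, Z2 = 395.8 rayl
Formula: R = (Z2 - Z1) / (Z2 + Z1)
Numerator: Z2 - Z1 = 395.8 - 1272.6 = -876.8
Denominator: Z2 + Z1 = 395.8 + 1272.6 = 1668.4
R = -876.8 / 1668.4 = -0.5255

-0.5255
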